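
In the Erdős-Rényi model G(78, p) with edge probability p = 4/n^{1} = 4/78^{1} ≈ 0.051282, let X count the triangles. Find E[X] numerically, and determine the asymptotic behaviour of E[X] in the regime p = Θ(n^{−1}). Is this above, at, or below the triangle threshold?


Number of potential triangles: C(78, 3) = 76076.
Each occurs with probability p³ ≈ (0.051282)³ ≈ 1.3486404e-04.
By linearity: E[X] = C(78, 3)·p³ ≈ 76076 · 1.3486404e-04 ≈ 10.25992.
Here α = 1, so p = 4/n is exactly at the triangle threshold p ~ 1/n. Asymptotically E[X] → c³/6 = 4³/6 = 32/3 ≈ 10.66667, a bounded constant. In this regime the triangle count is asymptotically Poisson(c³/6).

E[X] ≈ 10.25992; in regime p = Θ(1/n^{1}) E[X] stays bounded (at the triangle threshold p ~ 1/n).


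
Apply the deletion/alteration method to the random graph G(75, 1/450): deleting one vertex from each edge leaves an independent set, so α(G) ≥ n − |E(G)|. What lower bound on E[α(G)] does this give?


E[|E(G)|] = C(75, 2)·p = 2775 · (1/450) = 37/6.
E[α(G)] ≥ n − E[|E(G)|] = 75 − 37/6 = 413/6.
Numerically: ≈ 68.833.
(This is only a lower bound; the true E[α(G)] may be larger.)

E[α(G)] ≥ 413/6 ≈ 68.833.


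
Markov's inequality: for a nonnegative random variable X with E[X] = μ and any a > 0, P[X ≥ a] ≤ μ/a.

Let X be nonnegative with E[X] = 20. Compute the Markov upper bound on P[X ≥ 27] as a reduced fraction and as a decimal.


μ = E[X] = 20, a = 27.
Markov: P[X ≥ 27] ≤ μ/a = (20)/27 = 20/27.
Numerically: ≈ 0.741.
(Since a = 27 > μ = 20.000, the bound 20/27 is < 1 and informative.)

P[X ≥ 27] ≤ 20/27 ≈ 0.741.


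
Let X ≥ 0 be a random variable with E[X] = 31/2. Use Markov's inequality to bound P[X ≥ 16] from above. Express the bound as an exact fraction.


μ = E[X] = 31/2, a = 16.
Markov: P[X ≥ 16] ≤ μ/a = (31/2)/16 = 31/32.
Numerically: ≈ 0.9688.
(Since a = 16 > μ = 15.5000, the bound 31/32 is < 1 and informative.)

P[X ≥ 16] ≤ 31/32 ≈ 0.9688.


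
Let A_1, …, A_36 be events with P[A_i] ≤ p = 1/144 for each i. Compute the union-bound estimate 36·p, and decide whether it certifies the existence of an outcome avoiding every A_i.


Union bound: P[∪_{i=1}^{36} A_i] ≤ Σ_i P[A_i] ≤ 36·p = 36·(1/144) = 1/4.
Numerically: 1/4 ≈ 0.25000.
Is 1/4 < 1? YES.
Since P[∪ A_i] ≤ 1/4 < 1, the complement has P[∩ A_i^c] ≥ 1 − 1/4 = 3/4 > 0, so some outcome avoids every A_i.

36·p = 1/4 ≈ 0.25000; existence CERTIFIED by the union bound.


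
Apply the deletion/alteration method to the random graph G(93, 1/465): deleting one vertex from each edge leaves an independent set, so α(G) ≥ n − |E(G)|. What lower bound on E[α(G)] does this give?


E[|E(G)|] = C(93, 2)·p = 4278 · (1/465) = 46/5.
E[α(G)] ≥ n − E[|E(G)|] = 93 − 46/5 = 419/5.
Numerically: ≈ 83.80000.
(This is only a lower bound; the true E[α(G)] may be larger.)

E[α(G)] ≥ 419/5 ≈ 83.80000.


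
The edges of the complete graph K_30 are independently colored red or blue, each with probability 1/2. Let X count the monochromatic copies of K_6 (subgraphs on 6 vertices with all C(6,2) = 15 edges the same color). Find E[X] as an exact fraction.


Let X = Σ_S X_S over the C(30, 6) = 593775 subsets S of size 6, where X_S = 1 if the K_6 on S is monochromatic.
For a fixed S, the K_6 on S has C(6, 2) = 15 edges. P[all 15 edges red] = (1/2)^15, and likewise for blue, so P[monochromatic] = 2·(1/2)^15 = 2^{1 − 15} = 1/16384.
Summing: E[X] = C(30, 6) · 2^{1 − 15} = 593775 · 1/16384 = 593775/16384.
Numerically: E[X] ≈ 36.24115.

E[X] = C(30,6)·2^(1−C(6,2)) = 593775/16384 ≈ 36.24115.


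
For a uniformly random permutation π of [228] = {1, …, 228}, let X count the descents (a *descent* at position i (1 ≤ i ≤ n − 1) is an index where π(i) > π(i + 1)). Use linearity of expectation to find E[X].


Write X = Σ X_I over i = 1, …, 227, with X_I the indicator of one descent.
There are 227 indicators.
For each fixed i, the pair (π(i), π(i+1)) is a uniformly random ordered pair of distinct values from {1, …, 228}; by symmetry P[π(i) > π(i+1)] = 1/2.
By linearity: E[X] = 227 · (1/2) = (228 − 1) · (1/2) = 227/2 ≈ 113.500.

E[X] = 227/2 = 113.500.


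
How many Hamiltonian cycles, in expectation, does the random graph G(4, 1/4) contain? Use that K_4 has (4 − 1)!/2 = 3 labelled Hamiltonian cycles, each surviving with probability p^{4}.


K_4 has (4 − 1)!/2 = 3 labelled Hamiltonian cycles.
For each such Hamiltonian cycle H, let X_H = 1 if all 4 edges of H are present in G. Then P[X_H = 1] = p^{4} = (1/4)^{4} = 1/256.
By linearity: E[X] = Σ_H E[X_H] = 3 · p^{4} = 3 · 1/256 = 3/256.
Numerically: E[X] ≈ 0.01172.

E[X] = 3 · (1/4)^{4} = 3/256 ≈ 0.01172.


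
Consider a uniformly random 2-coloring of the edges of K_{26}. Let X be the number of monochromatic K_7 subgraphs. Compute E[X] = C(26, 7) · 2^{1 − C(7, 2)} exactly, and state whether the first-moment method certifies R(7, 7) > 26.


E[X] = C(26, 7) · 2^{1 − 21} = 657800 · 2^{−20} = 657800/1048576.
As a reduced fraction: E[X] = 82225/131072 ≈ 0.627.
Is E[X] < 1? YES.
Since E[X] < 1, there exists a 2-coloring of K_{26} with no monochromatic K_7; hence R(7, 7) > 26.

E[X] = 82225/131072 ≈ 0.627; E[X] < 1, so R(7, 7) > 26.


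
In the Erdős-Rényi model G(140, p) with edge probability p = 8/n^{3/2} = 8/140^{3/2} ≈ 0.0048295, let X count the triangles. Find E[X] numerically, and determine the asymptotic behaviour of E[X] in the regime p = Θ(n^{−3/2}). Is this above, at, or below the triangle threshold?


Number of potential triangles: C(140, 3) = 447580.
Each occurs with probability p³ ≈ (0.0048295)³ ≈ 1.1264030e-07.
By linearity: E[X] = C(140, 3)·p³ ≈ 447580 · 1.1264030e-07 ≈ 0.05042.
Since α = 3/2 > 1, p = c/n^{3/2} = o(1/n) is below the triangle threshold p ~ 1/n. Asymptotically E[X] ~ (c³/6)·n^{3(1−α)} = (8³/6)·n^{-1.5} → 0, so by Markov's inequality G has no triangles w.h.p.

E[X] ≈ 0.05042; in regime p = Θ(1/n^{3/2}) E[X] tends to 0 (below the triangle threshold p ~ 1/n).


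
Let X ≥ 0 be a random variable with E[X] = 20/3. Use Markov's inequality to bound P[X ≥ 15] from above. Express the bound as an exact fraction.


μ = E[X] = 20/3, a = 15.
Markov: P[X ≥ 15] ≤ μ/a = (20/3)/15 = 4/9.
Numerically: ≈ 0.444.
(Since a = 15 > μ = 6.667, the bound 4/9 is < 1 and informative.)

P[X ≥ 15] ≤ 4/9 ≈ 0.444.


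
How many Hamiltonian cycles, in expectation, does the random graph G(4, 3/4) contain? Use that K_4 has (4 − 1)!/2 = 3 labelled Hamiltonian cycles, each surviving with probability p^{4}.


K_4 has (4 − 1)!/2 = 3 labelled Hamiltonian cycles.
For each such Hamiltonian cycle H, let X_H = 1 if all 4 edges of H are present in G. Then P[X_H = 1] = p^{4} = (3/4)^{4} = 81/256.
By linearity of expectation: E[X] = Σ_H E[X_H] = 3 · p^{4} = 3 · 81/256 = 243/256.
Numerically: E[X] ≈ 0.949219.

E[X] = 3 · (3/4)^{4} = 243/256 ≈ 0.949219.


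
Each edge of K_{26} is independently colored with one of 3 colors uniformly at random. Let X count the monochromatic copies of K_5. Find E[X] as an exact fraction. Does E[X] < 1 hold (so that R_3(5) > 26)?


E[X] = C(26, 5) · 3^{1 − 10} = 65780 · 3^{−9} = 65780/19683.
As a reduced fraction: E[X] = 65780/19683 ≈ 3.3420.
Is E[X] < 1? NO.
Since E[X] ≥ 1, the first-moment bound is inconclusive at n = 26; it does NOT by itself certify R_3(5) > 26.

E[X] = 65780/19683 ≈ 3.3420; E[X] ≥ 1; first-moment method inconclusive here.


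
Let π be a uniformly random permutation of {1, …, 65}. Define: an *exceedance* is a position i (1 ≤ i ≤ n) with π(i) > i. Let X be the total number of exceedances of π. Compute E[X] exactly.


Write X = Σ_{i=1}^{65} X_i, where X_i = 1_{π(i) > i}.
For each fixed i, π(i) is uniform over {1, …, 65} (marginal of a uniform permutation), so P[π(i) > i] = (n − i)/n. Summing: Σ_{i=1}^{65} (n − i)/n = (0 + 1 + … + 64)/65 = 65(65 − 1)/(2·65) = (65 − 1)/2.
Hence E[X] = Σ_{i=1}^{65} (65 − i)/65 = 32 ≈ 32.00000.

E[X] = 32 = 32.00000.


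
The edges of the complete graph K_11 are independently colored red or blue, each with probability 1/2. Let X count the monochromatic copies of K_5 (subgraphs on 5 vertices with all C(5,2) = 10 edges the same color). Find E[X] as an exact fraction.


Let X = Σ_S X_S over the C(11, 5) = 462 subsets S of size 5, where X_S = 1 if the K_5 on S is monochromatic.
For a fixed S, the K_5 on S has C(5, 2) = 10 edges. P[all 10 edges red] = (1/2)^10, and likewise for blue, so P[monochromatic] = 2·(1/2)^10 = 2^{1 − 10} = 1/512.
By linearity: E[X] = C(11, 5) · 2^{1 − 10} = 462 · 1/512 = 231/256.
Numerically: E[X] ≈ 0.902344.

E[X] = C(11,5)·2^(1−C(5,2)) = 231/256 ≈ 0.902344.


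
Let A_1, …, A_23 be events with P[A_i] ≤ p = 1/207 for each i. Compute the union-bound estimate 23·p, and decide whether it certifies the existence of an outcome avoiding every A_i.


Union bound: P[∪_{i=1}^{23} A_i] ≤ Σ_i P[A_i] ≤ 23·p = 23·(1/207) = 1/9.
Numerically: 1/9 ≈ 0.111.
Is 1/9 < 1? YES.
Since P[∪ A_i] ≤ 1/9 < 1, the complement has P[∩ A_i^c] ≥ 1 − 1/9 = 8/9 > 0, so some outcome avoids every A_i.

23·p = 1/9 ≈ 0.111; existence CERTIFIED by the union bound.


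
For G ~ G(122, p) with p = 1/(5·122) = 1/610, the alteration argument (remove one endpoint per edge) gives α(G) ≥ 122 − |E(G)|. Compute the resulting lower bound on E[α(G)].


E[|E(G)|] = C(122, 2)·p = 7381 · (1/610) = 121/10.
E[α(G)] ≥ n − E[|E(G)|] = 122 − 121/10 = 1099/10.
Numerically: ≈ 109.900000.
(This is only a lower bound; the true E[α(G)] may be larger.)

E[α(G)] ≥ 1099/10 ≈ 109.900000.


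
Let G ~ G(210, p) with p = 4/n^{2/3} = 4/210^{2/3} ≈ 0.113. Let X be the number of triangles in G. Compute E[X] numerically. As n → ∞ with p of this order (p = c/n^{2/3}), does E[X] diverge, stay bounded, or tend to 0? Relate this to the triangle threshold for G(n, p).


Number of potential triangles: C(210, 3) = 1521520.
Each occurs with probability p³ ≈ (0.113)³ ≈ 1.45125e-03.
By linearity: E[X] = C(210, 3)·p³ ≈ 1521520 · 1.45125e-03 ≈ 2208.102.
Since α = 2/3 < 1, p = c/n^{2/3} ≫ 1/n is above the triangle threshold p ~ 1/n. Asymptotically E[X] ~ (c³/6)·n^{3(1−α)} = (4³/6)·n^{1} → ∞; triangles are abundant w.h.p.

E[X] ≈ 2208.102; in regime p = Θ(1/n^{2/3}) E[X] diverges (above the triangle threshold p ~ 1/n).


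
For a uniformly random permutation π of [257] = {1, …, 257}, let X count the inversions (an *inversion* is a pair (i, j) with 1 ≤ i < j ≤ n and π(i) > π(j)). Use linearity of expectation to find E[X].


Write X = Σ X_I over the C(257, 2) = 32896 pairs i < j, with X_I the indicator of one inversion.
There are 32896 indicators.
For each fixed pair i < j, the values π(i) and π(j) are two distinct elements of {1, …, 257} in uniformly random order; by symmetry P[π(i) > π(j)] = 1/2.
By linearity: E[X] = 32896 · (1/2) = C(257, 2) · (1/2) = 32896/2 = 16448 ≈ 16448.0000.

E[X] = 16448 = 16448.0000.


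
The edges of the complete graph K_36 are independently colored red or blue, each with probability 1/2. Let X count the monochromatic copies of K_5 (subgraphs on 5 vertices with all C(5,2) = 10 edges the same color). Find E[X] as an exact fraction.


Let X = Σ_S X_S over the C(36, 5) = 376992 subsets S of size 5, where X_S = 1 if the K_5 on S is monochromatic.
For a fixed S, the K_5 on S has C(5, 2) = 10 edges. P[all 10 edges red] = (1/2)^10, and likewise for blue, so P[monochromatic] = 2·(1/2)^10 = 2^{1 − 10} = 1/512.
By linearity of expectation: E[X] = C(36, 5) · 2^{1 − 10} = 376992 · 1/512 = 11781/16.
Numerically: E[X] ≈ 736.31250.

E[X] = C(36,5)·2^(1−C(5,2)) = 11781/16 ≈ 736.31250.


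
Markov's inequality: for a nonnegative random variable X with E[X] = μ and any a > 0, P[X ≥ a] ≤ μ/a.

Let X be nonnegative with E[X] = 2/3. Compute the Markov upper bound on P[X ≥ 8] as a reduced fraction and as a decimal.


μ = E[X] = 2/3, a = 8.
Markov: P[X ≥ 8] ≤ μ/a = (2/3)/8 = 1/12.
Numerically: ≈ 0.083.
(Since a = 8 > μ = 0.667, the bound 1/12 is < 1 and informative.)

P[X ≥ 8] ≤ 1/12 ≈ 0.083.


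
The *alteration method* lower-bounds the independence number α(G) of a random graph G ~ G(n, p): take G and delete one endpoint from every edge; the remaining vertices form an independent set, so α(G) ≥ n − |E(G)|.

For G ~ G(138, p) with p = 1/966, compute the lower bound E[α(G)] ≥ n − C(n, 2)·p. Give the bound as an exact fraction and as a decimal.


E[|E(G)|] = C(138, 2)·p = 9453 · (1/966) = 137/14.
E[α(G)] ≥ n − E[|E(G)|] = 138 − 137/14 = 1795/14.
Numerically: ≈ 128.21429.
(This is only a lower bound; the true E[α(G)] may be larger.)

E[α(G)] ≥ 1795/14 ≈ 128.21429.


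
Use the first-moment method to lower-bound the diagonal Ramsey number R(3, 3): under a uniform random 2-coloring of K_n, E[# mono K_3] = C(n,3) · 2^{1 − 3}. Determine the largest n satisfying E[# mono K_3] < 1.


We need C(n, 3) · 2^{1 − 3} < 1, i.e. C(n, 3) < 2^{3 − 1} = 4.
Check values of n near the boundary:
  n = 3: C(3, 3) = 1; 1 < 4? YES
  n = 4: C(4, 3) = 4; 4 < 4? NO
  n = 5: C(5, 3) = 10; 10 < 4? NO
The largest n with C(n, 3) < 4 is n = 3 (where E[X] = 1/4 ≈ 0.25000). Hence R(3, 3) > 3, i.e. R(3, 3) ≥ 4.

Largest n = 3; hence R(3, 3) > 3.


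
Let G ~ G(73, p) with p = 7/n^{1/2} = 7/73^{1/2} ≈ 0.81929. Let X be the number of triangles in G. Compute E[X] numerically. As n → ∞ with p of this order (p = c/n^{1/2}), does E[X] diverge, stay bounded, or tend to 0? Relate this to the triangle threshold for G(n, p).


Number of potential triangles: C(73, 3) = 62196.
Each occurs with probability p³ ≈ (0.81929)³ ≈ 5.4993306e-01.
By linearity: E[X] = C(73, 3)·p³ ≈ 62196 · 5.4993306e-01 ≈ 34203.63669.
Since α = 1/2 < 1, p = c/n^{1/2} ≫ 1/n is above the triangle threshold p ~ 1/n. Asymptotically E[X] ~ (c³/6)·n^{3(1−α)} = (7³/6)·n^{1.5} → ∞; triangles are abundant w.h.p.

E[X] ≈ 34203.63669; in regime p = Θ(1/n^{1/2}) E[X] diverges (above the triangle threshold p ~ 1/n).


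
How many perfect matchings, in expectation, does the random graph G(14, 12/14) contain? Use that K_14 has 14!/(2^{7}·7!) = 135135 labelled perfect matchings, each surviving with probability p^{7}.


K_14 has 14!/(2^{7}·7!) = 135135 labelled perfect matchings.
For each such perfect matching H, let X_H = 1 if all 7 edges of H are present in G. Then P[X_H = 1] = p^{7} = (6/7)^{7} = 279936/823543.
By linearity: E[X] = Σ_H E[X_H] = 135135 · p^{7} = 135135 · 279936/823543 = 5404164480/117649.
Numerically: E[X] ≈ 45935.

E[X] = 135135 · (6/7)^{7} = 5404164480/117649 ≈ 45935.


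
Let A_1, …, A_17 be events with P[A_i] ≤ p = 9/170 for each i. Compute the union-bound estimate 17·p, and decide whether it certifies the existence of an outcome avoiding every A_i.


Union bound: P[∪_{i=1}^{17} A_i] ≤ Σ_i P[A_i] ≤ 17·p = 17·(9/170) = 9/10.
Numerically: 9/10 ≈ 0.900.
Is 9/10 < 1? YES.
Since P[∪ A_i] ≤ 9/10 < 1, the complement has P[∩ A_i^c] ≥ 1 − 9/10 = 1/10 > 0, so some outcome avoids every A_i.

17·p = 9/10 ≈ 0.900; existence CERTIFIED by the union bound.


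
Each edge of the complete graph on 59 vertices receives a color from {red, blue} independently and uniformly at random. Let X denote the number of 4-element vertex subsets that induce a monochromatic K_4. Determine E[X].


Let X = Σ_S X_S over the C(59, 4) = 455126 subsets S of size 4, where X_S = 1 if the K_4 on S is monochromatic.
For a fixed S, the K_4 on S has C(4, 2) = 6 edges. P[all 6 edges red] = (1/2)^6, and likewise for blue, so P[monochromatic] = 2·(1/2)^6 = 2^{1 − 6} = 1/32.
Summing: E[X] = C(59, 4) · 2^{1 − 6} = 455126 · 1/32 = 227563/16.
Numerically: E[X] ≈ 14222.6875.

E[X] = C(59,4)·2^(1−C(4,2)) = 227563/16 ≈ 14222.6875.


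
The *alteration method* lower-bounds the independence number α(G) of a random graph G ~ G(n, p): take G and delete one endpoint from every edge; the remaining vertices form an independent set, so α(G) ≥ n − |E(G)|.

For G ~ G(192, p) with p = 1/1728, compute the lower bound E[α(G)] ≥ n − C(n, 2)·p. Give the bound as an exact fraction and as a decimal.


E[|E(G)|] = C(192, 2)·p = 18336 · (1/1728) = 191/18.
E[α(G)] ≥ n − E[|E(G)|] = 192 − 191/18 = 3265/18.
Numerically: ≈ 181.38889.
(This is only a lower bound; the true E[α(G)] may be larger.)

E[α(G)] ≥ 3265/18 ≈ 181.38889.


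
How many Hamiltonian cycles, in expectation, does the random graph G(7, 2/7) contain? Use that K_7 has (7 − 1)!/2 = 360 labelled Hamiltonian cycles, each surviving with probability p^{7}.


K_7 has (7 − 1)!/2 = 360 labelled Hamiltonian cycles.
For each such Hamiltonian cycle H, let X_H = 1 if all 7 edges of H are present in G. Then P[X_H = 1] = p^{7} = (2/7)^{7} = 128/823543.
By linearity: E[X] = Σ_H E[X_H] = 360 · p^{7} = 360 · 128/823543 = 46080/823543.
Numerically: E[X] ≈ 0.05595.

E[X] = 360 · (2/7)^{7} = 46080/823543 ≈ 0.05595.


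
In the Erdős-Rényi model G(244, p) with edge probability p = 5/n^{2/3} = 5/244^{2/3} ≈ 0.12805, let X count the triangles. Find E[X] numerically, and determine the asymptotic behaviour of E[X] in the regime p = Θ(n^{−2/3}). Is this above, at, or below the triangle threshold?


Number of potential triangles: C(244, 3) = 2391444.
Each occurs with probability p³ ≈ (0.12805)³ ≈ 2.0995700e-03.
By linearity: E[X] = C(244, 3)·p³ ≈ 2391444 · 2.0995700e-03 ≈ 5021.00410.
Since α = 2/3 < 1, p = c/n^{2/3} ≫ 1/n is above the triangle threshold p ~ 1/n. Asymptotically E[X] ~ (c³/6)·n^{3(1−α)} = (5³/6)·n^{1} → ∞; triangles are abundant w.h.p.

E[X] ≈ 5021.00410; in regime p = Θ(1/n^{2/3}) E[X] diverges (above the triangle threshold p ~ 1/n).


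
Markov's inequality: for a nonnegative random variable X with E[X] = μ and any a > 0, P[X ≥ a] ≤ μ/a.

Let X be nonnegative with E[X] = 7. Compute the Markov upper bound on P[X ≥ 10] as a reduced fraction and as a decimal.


μ = E[X] = 7, a = 10.
Markov: P[X ≥ 10] ≤ μ/a = (7)/10 = 7/10.
Numerically: ≈ 0.70000.
(Since a = 10 > μ = 7.00000, the bound 7/10 is < 1 and informative.)

P[X ≥ 10] ≤ 7/10 ≈ 0.70000.


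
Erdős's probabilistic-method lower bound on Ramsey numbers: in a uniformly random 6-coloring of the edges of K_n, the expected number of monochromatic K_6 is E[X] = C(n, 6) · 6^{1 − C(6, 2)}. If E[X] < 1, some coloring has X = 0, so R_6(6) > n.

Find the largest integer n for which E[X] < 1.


We need C(n, 6) · 6^{1 − 15} < 1, i.e. C(n, 6) < 6^{15 − 1} = 78364164096.
Check values of n near the boundary:
  n = 197: C(197, 6) = 75176946208; 75176946208 < 78364164096? YES
  n = 198: C(198, 6) = 77526225777; 77526225777 < 78364164096? YES
  n = 199: C(199, 6) = 79936367511; 79936367511 < 78364164096? NO
  n = 200: C(200, 6) = 82408626300; 82408626300 < 78364164096? NO
The largest n with C(n, 6) < 78364164096 is n = 198 (where E[X] = 25842075259/26121388032 ≈ 0.989). Hence R_6(6) > 198, i.e. R_6(6) ≥ 199.

Largest n = 198; hence R_6(6) > 198.


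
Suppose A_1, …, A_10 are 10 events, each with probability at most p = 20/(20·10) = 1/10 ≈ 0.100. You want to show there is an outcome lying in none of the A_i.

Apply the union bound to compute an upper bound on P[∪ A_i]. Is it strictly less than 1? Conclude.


Union bound: P[∪_{i=1}^{10} A_i] ≤ Σ_i P[A_i] ≤ 10·p = 10·(1/10) = 1.
Numerically: 1 ≈ 1.000.
Is 1 < 1? NO.
Since the bound 1 is ≥ 1, the union bound is uninformative here; it does NOT by itself certify existence.

10·p = 1 ≈ 1.000; existence NOT certified by the union bound.


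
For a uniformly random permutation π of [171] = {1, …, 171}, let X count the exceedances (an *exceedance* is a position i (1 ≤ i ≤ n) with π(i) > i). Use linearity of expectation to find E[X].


Write X = Σ_{i=1}^{171} X_i, where X_i = 1_{π(i) > i}.
For each fixed i, π(i) is uniform over {1, …, 171} (marginal of a uniform permutation), so P[π(i) > i] = (n − i)/n. Summing: Σ_{i=1}^{171} (n − i)/n = (0 + 1 + … + 170)/171 = 171(171 − 1)/(2·171) = (171 − 1)/2.
Hence E[X] = Σ_{i=1}^{171} (171 − i)/171 = 85 ≈ 85.000000.

E[X] = 85 = 85.000000.


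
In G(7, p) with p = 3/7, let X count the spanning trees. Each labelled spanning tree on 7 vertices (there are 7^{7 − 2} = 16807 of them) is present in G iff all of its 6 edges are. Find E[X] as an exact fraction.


K_7 has 7^{7 − 2} = 16807 labelled spanning trees.
For each such spanning tree H, let X_H = 1 if all 6 edges of H are present in G. Then P[X_H = 1] = p^{6} = (3/7)^{6} = 729/117649.
Summing the indicators: E[X] = Σ_H E[X_H] = 16807 · p^{6} = 16807 · 729/117649 = 729/7.
Numerically: E[X] ≈ 104.143.

E[X] = 16807 · (3/7)^{6} = 729/7 ≈ 104.143.


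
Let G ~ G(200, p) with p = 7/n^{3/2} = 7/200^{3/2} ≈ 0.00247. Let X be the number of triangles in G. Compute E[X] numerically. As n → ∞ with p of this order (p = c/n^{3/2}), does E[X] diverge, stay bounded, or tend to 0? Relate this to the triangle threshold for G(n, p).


Number of potential triangles: C(200, 3) = 1313400.
Each occurs with probability p³ ≈ (0.00247)³ ≈ 1.51586e-08.
By linearity: E[X] = C(200, 3)·p³ ≈ 1313400 · 1.51586e-08 ≈ 0.020.
Since α = 3/2 > 1, p = c/n^{3/2} = o(1/n) is below the triangle threshold p ~ 1/n. Asymptotically E[X] ~ (c³/6)·n^{3(1−α)} = (7³/6)·n^{-1.5} → 0, so by Markov's inequality G has no triangles w.h.p.

E[X] ≈ 0.020; in regime p = Θ(1/n^{3/2}) E[X] tends to 0 (below the triangle threshold p ~ 1/n).


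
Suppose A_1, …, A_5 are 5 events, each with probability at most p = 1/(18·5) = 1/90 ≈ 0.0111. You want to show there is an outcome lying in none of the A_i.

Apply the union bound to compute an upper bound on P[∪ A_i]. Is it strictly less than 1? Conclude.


Union bound: P[∪_{i=1}^{5} A_i] ≤ Σ_i P[A_i] ≤ 5·p = 5·(1/90) = 1/18.
Numerically: 1/18 ≈ 0.0556.
Is 1/18 < 1? YES.
Since P[∪ A_i] ≤ 1/18 < 1, the complement has P[∩ A_i^c] ≥ 1 − 1/18 = 17/18 > 0, so some outcome avoids every A_i.

5·p = 1/18 ≈ 0.0556; existence CERTIFIED by the union bound.


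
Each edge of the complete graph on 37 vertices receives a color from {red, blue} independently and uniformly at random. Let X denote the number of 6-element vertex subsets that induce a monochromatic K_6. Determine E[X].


Let X = Σ_S X_S over the C(37, 6) = 2324784 subsets S of size 6, where X_S = 1 if the K_6 on S is monochromatic.
For a fixed S, the K_6 on S has C(6, 2) = 15 edges. P[all 15 edges red] = (1/2)^15, and likewise for blue, so P[monochromatic] = 2·(1/2)^15 = 2^{1 − 15} = 1/16384.
By linearity: E[X] = C(37, 6) · 2^{1 − 15} = 2324784 · 1/16384 = 145299/1024.
Numerically: E[X] ≈ 141.89355.

E[X] = C(37,6)·2^(1−C(6,2)) = 145299/1024 ≈ 141.89355.


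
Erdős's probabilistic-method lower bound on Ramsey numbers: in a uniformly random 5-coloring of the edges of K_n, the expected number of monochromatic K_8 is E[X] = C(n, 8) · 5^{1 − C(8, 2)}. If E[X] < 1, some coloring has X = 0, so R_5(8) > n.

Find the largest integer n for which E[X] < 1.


We need C(n, 8) · 5^{1 − 28} < 1, i.e. C(n, 8) < 5^{28 − 1} = 7450580596923828125.
Check values of n near the boundary:
  n = 858: C(858, 8) = 7049584530256467771; 7049584530256467771 < 7450580596923828125? YES
  n = 859: C(859, 8) = 7115855595170747139; 7115855595170747139 < 7450580596923828125? YES
  n = 860: C(860, 8) = 7182671140665308145; 7182671140665308145 < 7450580596923828125? YES
  n = 861: C(861, 8) = 7250034996615275865; 7250034996615275865 < 7450580596923828125? YES
  n = 862: C(862, 8) = 7317951015318931845; 7317951015318931845 < 7450580596923828125? YES
  n = 863: C(863, 8) = 7386423071602617757; 7386423071602617757 < 7450580596923828125? YES
  n = 864: C(864, 8) = 7455455062926006708; 7455455062926006708 < 7450580596923828125? NO
The largest n with C(n, 8) < 7450580596923828125 is n = 863 (where E[X] = 7386423071602617757/7450580596923828125 ≈ 0.991389). Hence R_5(8) > 863, i.e. R_5(8) ≥ 864.

Largest n = 863; hence R_5(8) > 863.


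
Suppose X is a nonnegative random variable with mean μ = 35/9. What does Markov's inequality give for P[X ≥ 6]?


μ = E[X] = 35/9, a = 6.
Markov: P[X ≥ 6] ≤ μ/a = (35/9)/6 = 35/54.
Numerically: ≈ 0.648148.
(Since a = 6 > μ = 3.888889, the bound 35/54 is < 1 and informative.)

P[X ≥ 6] ≤ 35/54 ≈ 0.648148.


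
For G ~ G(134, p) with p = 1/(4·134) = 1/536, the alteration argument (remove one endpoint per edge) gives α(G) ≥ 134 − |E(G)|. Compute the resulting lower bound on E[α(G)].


E[|E(G)|] = C(134, 2)·p = 8911 · (1/536) = 133/8.
E[α(G)] ≥ n − E[|E(G)|] = 134 − 133/8 = 939/8.
Numerically: ≈ 117.3750.
(This is only a lower bound; the true E[α(G)] may be larger.)

E[α(G)] ≥ 939/8 ≈ 117.3750.


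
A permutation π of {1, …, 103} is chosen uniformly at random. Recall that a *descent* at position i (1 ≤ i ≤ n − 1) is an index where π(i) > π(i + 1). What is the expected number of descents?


Write X = Σ X_I over i = 1, …, 102, with X_I the indicator of one descent.
There are 102 indicators.
For each fixed i, the pair (π(i), π(i+1)) is a uniformly random ordered pair of distinct values from {1, …, 103}; by symmetry P[π(i) > π(i+1)] = 1/2.
By linearity: E[X] = 102 · (1/2) = (103 − 1) · (1/2) = 51 ≈ 51.00000.

E[X] = 51 = 51.00000.


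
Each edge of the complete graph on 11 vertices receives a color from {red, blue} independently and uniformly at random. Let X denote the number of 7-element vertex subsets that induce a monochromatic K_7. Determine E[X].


Let X = Σ_S X_S over the C(11, 7) = 330 subsets S of size 7, where X_S = 1 if the K_7 on S is monochromatic.
For a fixed S, the K_7 on S has C(7, 2) = 21 edges. P[all 21 edges red] = (1/2)^21, and likewise for blue, so P[monochromatic] = 2·(1/2)^21 = 2^{1 − 21} = 1/1048576.
By linearity of expectation: E[X] = C(11, 7) · 2^{1 − 21} = 330 · 1/1048576 = 165/524288.
Numerically: E[X] ≈ 0.0003.

E[X] = C(11,7)·2^(1−C(7,2)) = 165/524288 ≈ 0.0003.


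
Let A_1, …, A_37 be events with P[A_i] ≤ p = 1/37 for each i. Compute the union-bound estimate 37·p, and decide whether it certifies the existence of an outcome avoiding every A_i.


Union bound: P[∪_{i=1}^{37} A_i] ≤ Σ_i P[A_i] ≤ 37·p = 37·(1/37) = 1.
Numerically: 1 ≈ 1.0000.
Is 1 < 1? NO.
Since the bound 1 is ≥ 1, the union bound is uninformative here; it does NOT by itself certify existence.

37·p = 1 ≈ 1.0000; existence NOT certified by the union bound.


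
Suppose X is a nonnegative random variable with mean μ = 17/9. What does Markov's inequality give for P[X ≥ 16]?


μ = E[X] = 17/9, a = 16.
Markov: P[X ≥ 16] ≤ μ/a = (17/9)/16 = 17/144.
Numerically: ≈ 0.118056.
(Since a = 16 > μ = 1.888889, the bound 17/144 is < 1 and informative.)

P[X ≥ 16] ≤ 17/144 ≈ 0.118056.


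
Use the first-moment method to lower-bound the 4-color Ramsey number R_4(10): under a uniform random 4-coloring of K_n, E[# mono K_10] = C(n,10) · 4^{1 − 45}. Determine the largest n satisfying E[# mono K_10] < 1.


We need C(n, 10) · 4^{1 − 45} < 1, i.e. C(n, 10) < 4^{45 − 1} = 309485009821345068724781056.
Check values of n near the boundary:
  n = 2019: C(2019, 10) = 303322949179835278009229628; 303322949179835278009229628 < 309485009821345068724781056? YES
  n = 2020: C(2020, 10) = 304832018578739931133653656; 304832018578739931133653656 < 309485009821345068724781056? YES
  n = 2021: C(2021, 10) = 306347841644770462864800616; 306347841644770462864800616 < 309485009821345068724781056? YES
  n = 2022: C(2022, 10) = 307870445231474093395937796; 307870445231474093395937796 < 309485009821345068724781056? YES
  n = 2023: C(2023, 10) = 309399856285778485315440716; 309399856285778485315440716 < 309485009821345068724781056? YES
  n = 2024: C(2024, 10) = 310936101848269937576192656; 310936101848269937576192656 < 309485009821345068724781056? NO
  n = 2025: C(2025, 10) = 312479209053472269772600560; 312479209053472269772600560 < 309485009821345068724781056? NO
The largest n with C(n, 10) < 309485009821345068724781056 is n = 2023 (where E[X] = 77349964071444621328860179/77371252455336267181195264 ≈ 1.000). Hence R_4(10) > 2023, i.e. R_4(10) ≥ 2024.

Largest n = 2023; hence R_4(10) > 2023.


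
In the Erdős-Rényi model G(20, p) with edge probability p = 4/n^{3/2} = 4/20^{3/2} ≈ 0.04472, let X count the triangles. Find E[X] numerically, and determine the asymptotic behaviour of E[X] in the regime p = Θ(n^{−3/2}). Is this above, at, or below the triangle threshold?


Number of potential triangles: C(20, 3) = 1140.
Each occurs with probability p³ ≈ (0.04472)³ ≈ 8.944272e-05.
By linearity: E[X] = C(20, 3)·p³ ≈ 1140 · 8.944272e-05 ≈ 0.1020.
Since α = 3/2 > 1, p = c/n^{3/2} = o(1/n) is below the triangle threshold p ~ 1/n. Asymptotically E[X] ~ (c³/6)·n^{3(1−α)} = (4³/6)·n^{-1.5} → 0, so by Markov's inequality G has no triangles w.h.p.

E[X] ≈ 0.1020; in regime p = Θ(1/n^{3/2}) E[X] tends to 0 (below the triangle threshold p ~ 1/n).


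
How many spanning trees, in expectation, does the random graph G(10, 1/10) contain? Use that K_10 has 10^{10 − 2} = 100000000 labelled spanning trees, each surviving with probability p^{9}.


K_10 has 10^{10 − 2} = 100000000 labelled spanning trees.
For each such spanning tree H, let X_H = 1 if all 9 edges of H are present in G. Then P[X_H = 1] = p^{9} = (1/10)^{9} = 1/1000000000.
By linearity of expectation: E[X] = Σ_H E[X_H] = 100000000 · p^{9} = 100000000 · 1/1000000000 = 1/10.
Numerically: E[X] ≈ 0.1.

E[X] = 100000000 · (1/10)^{9} = 1/10 ≈ 0.1.


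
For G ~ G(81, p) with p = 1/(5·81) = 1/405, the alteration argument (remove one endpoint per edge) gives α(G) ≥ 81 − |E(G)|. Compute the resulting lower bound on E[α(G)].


E[|E(G)|] = C(81, 2)·p = 3240 · (1/405) = 8.
E[α(G)] ≥ n − E[|E(G)|] = 81 − 8 = 73.
Numerically: ≈ 73.0000.
(This is only a lower bound; the true E[α(G)] may be larger.)

E[α(G)] ≥ 73 ≈ 73.0000.


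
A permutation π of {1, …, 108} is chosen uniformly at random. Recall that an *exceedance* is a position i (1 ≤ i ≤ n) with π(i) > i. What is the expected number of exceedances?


Write X = Σ_{i=1}^{108} X_i, where X_i = 1_{π(i) > i}.
For each fixed i, π(i) is uniform over {1, …, 108} (marginal of a uniform permutation), so P[π(i) > i] = (n − i)/n. Summing: Σ_{i=1}^{108} (n − i)/n = (0 + 1 + … + 107)/108 = 108(108 − 1)/(2·108) = (108 − 1)/2.
Hence E[X] = Σ_{i=1}^{108} (108 − i)/108 = 107/2 ≈ 53.500000.

E[X] = 107/2 = 53.500000.


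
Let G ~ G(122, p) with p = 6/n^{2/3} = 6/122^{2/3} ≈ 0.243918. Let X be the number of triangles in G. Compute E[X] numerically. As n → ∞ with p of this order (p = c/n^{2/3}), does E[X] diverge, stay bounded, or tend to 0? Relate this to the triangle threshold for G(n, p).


Number of potential triangles: C(122, 3) = 295240.
Each occurs with probability p³ ≈ (0.243918)³ ≈ 1.45122279e-02.
By linearity: E[X] = C(122, 3)·p³ ≈ 295240 · 1.45122279e-02 ≈ 4284.590164.
Since α = 2/3 < 1, p = c/n^{2/3} ≫ 1/n is above the triangle threshold p ~ 1/n. Asymptotically E[X] ~ (c³/6)·n^{3(1−α)} = (6³/6)·n^{1} → ∞; triangles are abundant w.h.p.

E[X] ≈ 4284.590164; in regime p = Θ(1/n^{2/3}) E[X] diverges (above the triangle threshold p ~ 1/n).


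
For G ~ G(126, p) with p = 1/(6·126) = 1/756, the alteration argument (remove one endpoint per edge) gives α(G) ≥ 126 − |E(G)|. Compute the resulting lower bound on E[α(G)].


E[|E(G)|] = C(126, 2)·p = 7875 · (1/756) = 125/12.
E[α(G)] ≥ n − E[|E(G)|] = 126 − 125/12 = 1387/12.
Numerically: ≈ 115.583.
(This is only a lower bound; the true E[α(G)] may be larger.)

E[α(G)] ≥ 1387/12 ≈ 115.583.


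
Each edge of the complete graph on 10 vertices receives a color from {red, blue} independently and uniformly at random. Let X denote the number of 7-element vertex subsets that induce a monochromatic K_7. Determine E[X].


Let X = Σ_S X_S over the C(10, 7) = 120 subsets S of size 7, where X_S = 1 if the K_7 on S is monochromatic.
For a fixed S, the K_7 on S has C(7, 2) = 21 edges. P[all 21 edges red] = (1/2)^21, and likewise for blue, so P[monochromatic] = 2·(1/2)^21 = 2^{1 − 21} = 1/1048576.
By linearity of expectation: E[X] = C(10, 7) · 2^{1 − 21} = 120 · 1/1048576 = 15/131072.
Numerically: E[X] ≈ 0.0001.

E[X] = C(10,7)·2^(1−C(7,2)) = 15/131072 ≈ 0.0001.


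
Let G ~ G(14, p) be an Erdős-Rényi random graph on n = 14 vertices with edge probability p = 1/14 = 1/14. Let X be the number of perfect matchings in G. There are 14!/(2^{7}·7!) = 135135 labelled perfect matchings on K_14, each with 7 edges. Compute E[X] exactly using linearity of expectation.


K_14 has 14!/(2^{7}·7!) = 135135 labelled perfect matchings.
For each such perfect matching H, let X_H = 1 if all 7 edges of H are present in G. Then P[X_H = 1] = p^{7} = (1/14)^{7} = 1/105413504.
Summing the indicators: E[X] = Σ_H E[X_H] = 135135 · p^{7} = 135135 · 1/105413504 = 19305/15059072.
Numerically: E[X] ≈ 0.00128.

E[X] = 135135 · (1/14)^{7} = 19305/15059072 ≈ 0.00128.


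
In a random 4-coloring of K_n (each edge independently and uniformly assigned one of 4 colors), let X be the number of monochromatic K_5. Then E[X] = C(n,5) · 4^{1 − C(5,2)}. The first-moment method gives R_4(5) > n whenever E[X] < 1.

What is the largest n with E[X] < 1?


We need C(n, 5) · 4^{1 − 10} < 1, i.e. C(n, 5) < 4^{10 − 1} = 262144.
Check values of n near the boundary:
  n = 28: C(28, 5) = 98280; 98280 < 262144? YES
  n = 29: C(29, 5) = 118755; 118755 < 262144? YES
  n = 30: C(30, 5) = 142506; 142506 < 262144? YES
  n = 31: C(31, 5) = 169911; 169911 < 262144? YES
  n = 32: C(32, 5) = 201376; 201376 < 262144? YES
  n = 33: C(33, 5) = 237336; 237336 < 262144? YES
  n = 34: C(34, 5) = 278256; 278256 < 262144? NO
  n = 35: C(35, 5) = 324632; 324632 < 262144? NO
The largest n with C(n, 5) < 262144 is n = 33 (where E[X] = 29667/32768 ≈ 0.905). Hence R_4(5) > 33, i.e. R_4(5) ≥ 34.

Largest n = 33; hence R_4(5) > 33.


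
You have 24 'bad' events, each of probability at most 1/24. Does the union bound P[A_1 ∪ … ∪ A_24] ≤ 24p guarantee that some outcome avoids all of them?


Union bound: P[∪_{i=1}^{24} A_i] ≤ Σ_i P[A_i] ≤ 24·p = 24·(1/24) = 1.
Numerically: 1 ≈ 1.000.
Is 1 < 1? NO.
Since the bound 1 is ≥ 1, the union bound is uninformative here; it does NOT by itself certify existence.

24·p = 1 ≈ 1.000; existence NOT certified by the union bound.


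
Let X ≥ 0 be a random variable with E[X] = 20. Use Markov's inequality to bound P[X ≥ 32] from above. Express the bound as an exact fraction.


μ = E[X] = 20, a = 32.
Markov: P[X ≥ 32] ≤ μ/a = (20)/32 = 5/8.
Numerically: ≈ 0.62500.
(Since a = 32 > μ = 20.00000, the bound 5/8 is < 1 and informative.)

P[X ≥ 32] ≤ 5/8 ≈ 0.62500.


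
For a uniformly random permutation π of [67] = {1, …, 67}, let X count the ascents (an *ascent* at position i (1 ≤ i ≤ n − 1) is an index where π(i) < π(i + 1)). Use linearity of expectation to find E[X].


Write X = Σ X_I over i = 1, …, 66, with X_I the indicator of one ascent.
There are 66 indicators.
For each fixed i, the pair (π(i), π(i+1)) is a uniformly random ordered pair of distinct values from {1, …, 67}; by symmetry P[π(i) < π(i+1)] = 1/2.
By linearity: E[X] = 66 · (1/2) = (67 − 1) · (1/2) = 33 ≈ 33.00000.

E[X] = 33 = 33.00000.


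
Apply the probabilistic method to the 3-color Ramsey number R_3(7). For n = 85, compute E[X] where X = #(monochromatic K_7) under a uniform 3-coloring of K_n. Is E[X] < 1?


E[X] = C(85, 7) · 3^{1 − 21} = 4935847320 · 3^{−20} = 4935847320/3486784401.
As a reduced fraction: E[X] = 182809160/129140163 ≈ 1.4155872.
Is E[X] < 1? NO.
Since E[X] ≥ 1, the first-moment bound is inconclusive at n = 85; it does NOT by itself certify R_3(7) > 85.

E[X] = 182809160/129140163 ≈ 1.4155872; E[X] ≥ 1; first-moment method inconclusive here.


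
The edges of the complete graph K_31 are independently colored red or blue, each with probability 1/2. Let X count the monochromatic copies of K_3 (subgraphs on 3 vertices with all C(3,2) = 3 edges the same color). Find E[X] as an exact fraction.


Let X = Σ_S X_S over the C(31, 3) = 4495 subsets S of size 3, where X_S = 1 if the K_3 on S is monochromatic.
For a fixed S, the K_3 on S has C(3, 2) = 3 edges. P[all 3 edges red] = (1/2)^3, and likewise for blue, so P[monochromatic] = 2·(1/2)^3 = 2^{1 − 3} = 1/4.
Summing: E[X] = C(31, 3) · 2^{1 − 3} = 4495 · 1/4 = 4495/4.
Numerically: E[X] ≈ 1123.750000.

E[X] = C(31,3)·2^(1−C(3,2)) = 4495/4 ≈ 1123.750000.


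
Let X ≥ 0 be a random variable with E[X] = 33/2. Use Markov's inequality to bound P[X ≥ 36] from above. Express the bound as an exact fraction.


μ = E[X] = 33/2, a = 36.
Markov: P[X ≥ 36] ≤ μ/a = (33/2)/36 = 11/24.
Numerically: ≈ 0.458333.
(Since a = 36 > μ = 16.500000, the bound 11/24 is < 1 and informative.)

P[X ≥ 36] ≤ 11/24 ≈ 0.458333.


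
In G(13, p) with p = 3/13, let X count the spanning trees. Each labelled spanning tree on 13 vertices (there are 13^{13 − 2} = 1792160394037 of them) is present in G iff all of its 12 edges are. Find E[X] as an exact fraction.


K_13 has 13^{13 − 2} = 1792160394037 labelled spanning trees.
For each such spanning tree H, let X_H = 1 if all 12 edges of H are present in G. Then P[X_H = 1] = p^{12} = (3/13)^{12} = 531441/23298085122481.
By linearity of expectation: E[X] = Σ_H E[X_H] = 1792160394037 · p^{12} = 1792160394037 · 531441/23298085122481 = 531441/13.
Numerically: E[X] ≈ 40880.1.

E[X] = 1792160394037 · (3/13)^{12} = 531441/13 ≈ 40880.1.


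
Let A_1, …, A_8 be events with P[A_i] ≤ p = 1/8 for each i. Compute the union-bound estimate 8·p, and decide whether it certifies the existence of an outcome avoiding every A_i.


Union bound: P[∪_{i=1}^{8} A_i] ≤ Σ_i P[A_i] ≤ 8·p = 8·(1/8) = 1.
Numerically: 1 ≈ 1.00000.
Is 1 < 1? NO.
Since the bound 1 is ≥ 1, the union bound is uninformative here; it does NOT by itself certify existence.

8·p = 1 ≈ 1.00000; existence NOT certified by the union bound.


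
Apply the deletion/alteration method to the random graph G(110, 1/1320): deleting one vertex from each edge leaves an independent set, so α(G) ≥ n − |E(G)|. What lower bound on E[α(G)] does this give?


E[|E(G)|] = C(110, 2)·p = 5995 · (1/1320) = 109/24.
E[α(G)] ≥ n − E[|E(G)|] = 110 − 109/24 = 2531/24.
Numerically: ≈ 105.4583.
(This is only a lower bound; the true E[α(G)] may be larger.)

E[α(G)] ≥ 2531/24 ≈ 105.4583.


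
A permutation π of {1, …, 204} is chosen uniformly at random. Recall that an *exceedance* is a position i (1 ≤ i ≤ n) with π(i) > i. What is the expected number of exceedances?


Write X = Σ_{i=1}^{204} X_i, where X_i = 1_{π(i) > i}.
For each fixed i, π(i) is uniform over {1, …, 204} (marginal of a uniform permutation), so P[π(i) > i] = (n − i)/n. Summing: Σ_{i=1}^{204} (n − i)/n = (0 + 1 + … + 203)/204 = 204(204 − 1)/(2·204) = (204 − 1)/2.
Hence E[X] = Σ_{i=1}^{204} (204 − i)/204 = 203/2 ≈ 101.500.

E[X] = 203/2 = 101.500.


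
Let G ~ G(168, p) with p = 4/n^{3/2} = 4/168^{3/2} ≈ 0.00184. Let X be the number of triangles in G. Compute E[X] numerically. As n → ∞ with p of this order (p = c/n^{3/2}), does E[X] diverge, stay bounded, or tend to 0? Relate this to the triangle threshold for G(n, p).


Number of potential triangles: C(168, 3) = 776216.
Each occurs with probability p³ ≈ (0.00184)³ ≈ 6.19852e-09.
By linearity: E[X] = C(168, 3)·p³ ≈ 776216 · 6.19852e-09 ≈ 0.005.
Since α = 3/2 > 1, p = c/n^{3/2} = o(1/n) is below the triangle threshold p ~ 1/n. Asymptotically E[X] ~ (c³/6)·n^{3(1−α)} = (4³/6)·n^{-1.5} → 0, so by Markov's inequality G has no triangles w.h.p.

E[X] ≈ 0.005; in regime p = Θ(1/n^{3/2}) E[X] tends to 0 (below the triangle threshold p ~ 1/n).
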